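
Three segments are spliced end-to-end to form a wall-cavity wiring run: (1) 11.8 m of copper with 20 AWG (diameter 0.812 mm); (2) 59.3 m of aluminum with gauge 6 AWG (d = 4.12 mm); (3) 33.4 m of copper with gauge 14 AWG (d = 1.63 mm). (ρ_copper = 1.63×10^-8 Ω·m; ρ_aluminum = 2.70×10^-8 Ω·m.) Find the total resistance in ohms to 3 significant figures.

Seg 1: A = π(0.812/2 mm)² = π(4.0600e-04 m)² = 5.178e-07 m²
R_1 = (1.63×10^-8)(11.8)/(5.178e-07) = 0.3714 Ω
Seg 2: A = π(4.12/2 mm)² = π(2.0600e-03 m)² = 1.333e-05 m²
R_2 = (2.70×10^-8)(59.3)/(1.333e-05) = 0.1201 Ω
Seg 3: A = π(1.63/2 mm)² = π(8.1500e-04 m)² = 2.087e-06 m²
R_3 = (1.63×10^-8)(33.4)/(2.087e-06) = 0.2609 Ω
R_total = R_1 + R_2 + R_3 = 0.752 Ω

0.752 Ω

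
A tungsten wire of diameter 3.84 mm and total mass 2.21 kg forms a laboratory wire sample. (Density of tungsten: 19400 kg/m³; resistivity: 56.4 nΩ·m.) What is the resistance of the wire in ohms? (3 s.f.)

ρ = 56.4 nΩ·m = 5.64×10^-8 Ω·m
A = π(d/2)² = π(1.9200e-03 m)² = 1.1581e-05 m²
L = m/(density·A) = 2.21/(19400×1.1581e-05) = 9.836 m
R = ρL/A = (5.64×10^-8)(9.836)/(1.1581e-05) = 0.0479 Ω

0.0479 Ω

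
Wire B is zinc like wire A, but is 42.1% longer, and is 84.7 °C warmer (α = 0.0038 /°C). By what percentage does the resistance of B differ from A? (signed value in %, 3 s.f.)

87.8%

R ∝ ρL/d² with ρ ∝ (1+αΔT), so R_B/R_A = (1 + 42.1/100) × (1 + 0.0038×84.7)
= 1.421 × 1.322 = 1.878
(R_B − R_A)/R_A = 1.878 − 1 = 87.8%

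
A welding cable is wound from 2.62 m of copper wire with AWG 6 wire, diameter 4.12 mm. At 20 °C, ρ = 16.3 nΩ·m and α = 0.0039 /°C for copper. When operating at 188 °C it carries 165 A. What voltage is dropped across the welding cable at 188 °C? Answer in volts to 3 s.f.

0.875 V

ρ = 16.3 nΩ·m = 1.63×10^-8 Ω·m
A = π(4.12/2 mm)² = π(2.0600e-03 m)² = 1.333e-05 m²
R₍20₎ = ρL/A = (1.63×10^-8)(2.62)/(1.333e-05) = 0.003203 Ω
R₍188₎ = R₍20₎(1 + αΔT) = 0.003203 × (1 + 0.0039×168) = 0.005302 Ω
V = IR = 165 × 0.005302 = 0.875 V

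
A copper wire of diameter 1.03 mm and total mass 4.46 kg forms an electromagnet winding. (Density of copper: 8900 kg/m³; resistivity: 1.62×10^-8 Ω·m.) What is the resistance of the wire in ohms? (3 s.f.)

11.7 Ω

A = π(d/2)² = π(5.1500e-04 m)² = 8.3323e-07 m²
L = m/(density·A) = 4.46/(8900×8.3323e-07) = 601.4 m
R = ρL/A = (1.62×10^-8)(601.4)/(8.3323e-07) = 11.7 Ω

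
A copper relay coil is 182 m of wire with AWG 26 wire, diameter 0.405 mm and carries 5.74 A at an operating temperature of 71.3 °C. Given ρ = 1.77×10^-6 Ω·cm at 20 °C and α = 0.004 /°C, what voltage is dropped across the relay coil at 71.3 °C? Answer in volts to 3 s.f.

173 V

ρ = 1.77×10^-6 Ω·cm = 1.77×10^-8 Ω·m
A = π(0.405/2 mm)² = π(2.0250e-04 m)² = 1.288e-07 m²
R₍20₎ = ρL/A = (1.77×10^-8)(182)/(1.288e-07) = 25.01 Ω
R₍71.3₎ = R₍20₎(1 + αΔT) = 25.01 × (1 + 0.004×51.3) = 30.14 Ω
V = IR = 5.74 × 30.14 = 173 V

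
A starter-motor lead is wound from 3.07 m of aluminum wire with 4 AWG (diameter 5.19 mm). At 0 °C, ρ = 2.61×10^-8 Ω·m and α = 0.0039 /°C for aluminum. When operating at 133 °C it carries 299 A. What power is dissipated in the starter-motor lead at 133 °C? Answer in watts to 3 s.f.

514 W

A = π(5.19/2 mm)² = π(2.5950e-03 m)² = 2.116e-05 m²
R₍0₎ = ρL/A = (2.61×10^-8)(3.07)/(2.116e-05) = 0.003788 Ω
R₍133₎ = R₍0₎(1 + αΔT) = 0.003788 × (1 + 0.0039×133) = 0.005752 Ω
P = I²R = (299)² × 0.005752 = 514 W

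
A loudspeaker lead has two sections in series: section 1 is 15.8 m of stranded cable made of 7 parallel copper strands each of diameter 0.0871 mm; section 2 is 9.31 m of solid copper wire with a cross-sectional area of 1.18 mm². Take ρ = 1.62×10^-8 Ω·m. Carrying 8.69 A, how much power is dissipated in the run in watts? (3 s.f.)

Section 1: A_strand = π(4.3550e-05)² = 5.958e-09 m²; R₁ = ρL/(N·A_s) = (1.62×10^-8)(15.8)/(7×5.958e-09) = 6.137 Ω
Section 2: A = 1.18 mm² = 1.180e-06 m²
R₂ = (1.62×10^-8)(9.31)/(1.180e-06) = 0.1278 Ω
R = R₁ + R₂ = 6.265 Ω
P = I²R = (8.69)² × 6.265 = 473 W

473 W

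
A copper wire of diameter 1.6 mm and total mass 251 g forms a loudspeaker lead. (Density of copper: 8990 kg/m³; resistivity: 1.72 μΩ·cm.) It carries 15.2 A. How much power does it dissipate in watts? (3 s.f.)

27.4 W

ρ = 1.72 μΩ·cm = 1.72×10^-8 Ω·m
A = π(d/2)² = π(8.0000e-04 m)² = 2.0106e-06 m²
L = m/(density·A) = 0.251/(8990×2.0106e-06) = 13.89 m
R = ρL/A = (1.72×10^-8)(13.89)/(2.0106e-06) = 0.1188 Ω
P = I²R = (15.2)² × 0.1188 = 27.4 W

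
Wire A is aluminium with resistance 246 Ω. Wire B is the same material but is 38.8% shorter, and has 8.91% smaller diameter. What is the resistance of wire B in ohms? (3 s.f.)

R ∝ L/d², so R_B/R_A = (1 − 38.8/100) × (1 − 8.91/100)⁻²
= 0.612 × 1.205 = 0.7376
R_B = 0.7376 × 246 = 181 Ω

181 Ω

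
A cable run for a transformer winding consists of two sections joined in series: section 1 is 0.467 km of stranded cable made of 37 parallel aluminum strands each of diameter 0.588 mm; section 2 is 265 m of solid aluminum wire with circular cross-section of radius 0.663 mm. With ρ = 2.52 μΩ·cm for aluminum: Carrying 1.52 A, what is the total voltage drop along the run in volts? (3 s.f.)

9.13 V

ρ = 2.52 μΩ·cm = 2.52×10^-8 Ω·m
Section 1: A_strand = π(2.9400e-04)² = 2.715e-07 m²; R₁ = ρL/(N·A_s) = (2.52×10^-8)(467)/(37×2.715e-07) = 1.171 Ω
Section 2: A = πr² = π(6.6300e-04 m)² = 1.381e-06 m²
R₂ = (2.52×10^-8)(265)/(1.381e-06) = 4.836 Ω
R = R₁ + R₂ = 6.007 Ω
V = IR = 1.52 × 6.007 = 9.13 V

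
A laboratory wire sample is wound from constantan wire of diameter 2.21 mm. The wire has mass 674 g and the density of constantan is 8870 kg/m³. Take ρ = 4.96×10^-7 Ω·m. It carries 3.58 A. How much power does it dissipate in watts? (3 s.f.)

A = π(d/2)² = π(1.1050e-03 m)² = 3.8360e-06 m²
L = m/(density·A) = 0.674/(8870×3.8360e-06) = 19.81 m
R = ρL/A = (4.96×10^-7)(19.81)/(3.8360e-06) = 2.561 Ω
P = I²R = (3.58)² × 2.561 = 32.8 W

32.8 W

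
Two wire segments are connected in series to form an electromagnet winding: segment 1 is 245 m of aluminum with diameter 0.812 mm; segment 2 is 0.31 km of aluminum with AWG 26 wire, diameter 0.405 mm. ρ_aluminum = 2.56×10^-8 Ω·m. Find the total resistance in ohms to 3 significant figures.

73.7 Ω

Segment 1: A = π(d/2)² = π(4.0600e-04 m)² = 5.178e-07 m²
R₁ = ρL/A = (2.56×10^-8)(245)/(5.178e-07) = 12.11 Ω
Segment 2: A = π(0.405/2 mm)² = π(2.0250e-04 m)² = 1.288e-07 m²
R₂ = (2.56×10^-8)(310)/(1.288e-07) = 61.6 Ω
R = R₁ + R₂ = 73.7 Ω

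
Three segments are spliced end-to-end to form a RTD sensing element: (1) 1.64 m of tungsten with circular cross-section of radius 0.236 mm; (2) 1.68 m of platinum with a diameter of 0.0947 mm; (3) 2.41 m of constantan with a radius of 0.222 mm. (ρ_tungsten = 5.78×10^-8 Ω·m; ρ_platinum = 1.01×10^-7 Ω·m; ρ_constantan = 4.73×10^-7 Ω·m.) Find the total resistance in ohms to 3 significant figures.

32.0 Ω

Seg 1: A = πr² = π(2.3600e-04 m)² = 1.750e-07 m²
R_1 = (5.78×10^-8)(1.64)/(1.750e-07) = 0.5417 Ω
Seg 2: A = π(d/2)² = π(4.7350e-05 m)² = 7.044e-09 m²
R_2 = (1.01×10^-7)(1.68)/(7.044e-09) = 24.09 Ω
Seg 3: A = πr² = π(2.2200e-04 m)² = 1.548e-07 m²
R_3 = (4.73×10^-7)(2.41)/(1.548e-07) = 7.362 Ω
R_total = R_1 + R_2 + R_3 = 32.0 Ω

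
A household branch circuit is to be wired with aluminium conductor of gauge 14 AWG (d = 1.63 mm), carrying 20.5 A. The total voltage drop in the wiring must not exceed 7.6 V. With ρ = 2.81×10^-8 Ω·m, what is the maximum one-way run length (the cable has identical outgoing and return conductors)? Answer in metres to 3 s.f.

A = π(1.63/2 mm)² = π(8.1500e-04 m)² = 2.087e-06 m²
L_max = V_max·A/(2·ρI) = (7.6)(2.087e-06)/(2×2.81×10^-8×20.5) = 13.8 m

13.8 m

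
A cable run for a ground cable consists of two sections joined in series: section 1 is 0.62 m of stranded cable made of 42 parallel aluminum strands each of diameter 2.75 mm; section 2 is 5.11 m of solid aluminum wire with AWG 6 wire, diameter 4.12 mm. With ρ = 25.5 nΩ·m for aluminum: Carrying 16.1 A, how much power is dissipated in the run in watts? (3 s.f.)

ρ = 25.5 nΩ·m = 2.55×10^-8 Ω·m
Section 1: A_strand = π(1.3750e-03)² = 5.940e-06 m²; R₁ = ρL/(N·A_s) = (2.55×10^-8)(0.62)/(42×5.940e-06) = 6.338×10^-5 Ω
Section 2: A = π(4.12/2 mm)² = π(2.0600e-03 m)² = 1.333e-05 m²
R₂ = (2.55×10^-8)(5.11)/(1.333e-05) = 0.009774 Ω
R = R₁ + R₂ = 0.009837 Ω
P = I²R = (16.1)² × 0.009837 = 2.55 W

2.55 W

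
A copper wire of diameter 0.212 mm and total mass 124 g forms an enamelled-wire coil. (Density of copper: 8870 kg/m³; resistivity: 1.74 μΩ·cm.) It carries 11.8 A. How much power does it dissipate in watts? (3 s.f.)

27200 W

ρ = 1.74 μΩ·cm = 1.74×10^-8 Ω·m
A = π(d/2)² = π(1.0600e-04 m)² = 3.5299e-08 m²
L = m/(density·A) = 0.124/(8870×3.5299e-08) = 396 m
R = ρL/A = (1.74×10^-8)(396)/(3.5299e-08) = 195.2 Ω
P = I²R = (11.8)² × 195.2 = 27200 W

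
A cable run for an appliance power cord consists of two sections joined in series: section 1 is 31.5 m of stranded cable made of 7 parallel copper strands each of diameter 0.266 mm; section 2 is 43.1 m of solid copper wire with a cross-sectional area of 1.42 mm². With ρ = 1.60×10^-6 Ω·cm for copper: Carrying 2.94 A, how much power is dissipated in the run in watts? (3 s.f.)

ρ = 1.60×10^-6 Ω·cm = 1.60×10^-8 Ω·m
Section 1: A_strand = π(1.3300e-04)² = 5.557e-08 m²; R₁ = ρL/(N·A_s) = (1.60×10^-8)(31.5)/(7×5.557e-08) = 1.296 Ω
Section 2: A = 1.42 mm² = 1.420e-06 m²
R₂ = (1.60×10^-8)(43.1)/(1.420e-06) = 0.4856 Ω
R = R₁ + R₂ = 1.781 Ω
P = I²R = (2.94)² × 1.781 = 15.4 W

15.4 W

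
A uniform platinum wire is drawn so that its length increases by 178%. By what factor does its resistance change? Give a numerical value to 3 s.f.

7.73

k = 1 + 178/100 = 2.78; volume constant ⇒ A' = A/k, so R' = k²R.
Factor = 7.73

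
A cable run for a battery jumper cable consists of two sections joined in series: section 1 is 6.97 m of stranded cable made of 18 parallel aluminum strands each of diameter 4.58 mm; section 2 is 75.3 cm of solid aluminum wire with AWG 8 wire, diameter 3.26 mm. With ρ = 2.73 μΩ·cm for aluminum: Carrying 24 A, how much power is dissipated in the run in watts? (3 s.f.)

ρ = 2.73 μΩ·cm = 2.73×10^-8 Ω·m
Section 1: A_strand = π(2.2900e-03)² = 1.647e-05 m²; R₁ = ρL/(N·A_s) = (2.73×10^-8)(6.97)/(18×1.647e-05) = 6.417×10^-4 Ω
Section 2: A = π(3.26/2 mm)² = π(1.6300e-03 m)² = 8.347e-06 m²
R₂ = (2.73×10^-8)(0.753)/(8.347e-06) = 0.002463 Ω
R = R₁ + R₂ = 0.003104 Ω
P = I²R = (24)² × 0.003104 = 1.79 W

1.79 W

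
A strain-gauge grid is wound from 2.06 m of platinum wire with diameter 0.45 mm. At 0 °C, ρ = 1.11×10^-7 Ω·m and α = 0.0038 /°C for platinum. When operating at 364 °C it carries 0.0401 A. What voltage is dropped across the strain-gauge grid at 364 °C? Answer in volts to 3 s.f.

0.137 V

A = π(d/2)² = π(2.2500e-04 m)² = 1.590e-07 m²
R₍0₎ = ρL/A = (1.11×10^-7)(2.06)/(1.590e-07) = 1.438 Ω
R₍364₎ = R₍0₎(1 + αΔT) = 1.438 × (1 + 0.0038×364) = 3.426 Ω
V = IR = 0.0401 × 3.426 = 0.137 V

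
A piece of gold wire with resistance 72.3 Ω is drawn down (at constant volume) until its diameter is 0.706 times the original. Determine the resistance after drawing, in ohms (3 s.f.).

291 Ω

Volume constant ⇒ L' = L/r² with r = 0.706. R' = ρL'/A' = ρ(L/r²)/(πr²d₀²/4) = R/r⁴.
R' = 4.025 × 72.3 = 291 Ω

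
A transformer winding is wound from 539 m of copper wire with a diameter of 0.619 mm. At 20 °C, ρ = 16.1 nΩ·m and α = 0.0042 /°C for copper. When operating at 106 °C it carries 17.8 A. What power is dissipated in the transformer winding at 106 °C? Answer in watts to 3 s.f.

12400 W

ρ = 16.1 nΩ·m = 1.61×10^-8 Ω·m
A = π(d/2)² = π(3.0950e-04 m)² = 3.009e-07 m²
R₍20₎ = ρL/A = (1.61×10^-8)(539)/(3.009e-07) = 28.84 Ω
R₍106₎ = R₍20₎(1 + αΔT) = 28.84 × (1 + 0.0042×86) = 39.25 Ω
P = I²R = (17.8)² × 39.25 = 12400 W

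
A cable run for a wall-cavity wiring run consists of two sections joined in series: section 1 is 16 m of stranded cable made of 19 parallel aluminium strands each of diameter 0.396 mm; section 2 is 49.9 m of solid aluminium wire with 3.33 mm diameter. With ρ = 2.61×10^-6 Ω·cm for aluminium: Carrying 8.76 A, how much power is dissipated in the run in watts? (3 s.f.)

25.2 W

ρ = 2.61×10^-6 Ω·cm = 2.61×10^-8 Ω·m
Section 1: A_strand = π(1.9800e-04)² = 1.232e-07 m²; R₁ = ρL/(N·A_s) = (2.61×10^-8)(16)/(19×1.232e-07) = 0.1785 Ω
Section 2: A = π(d/2)² = π(1.6650e-03 m)² = 8.709e-06 m²
R₂ = (2.61×10^-8)(49.9)/(8.709e-06) = 0.1495 Ω
R = R₁ + R₂ = 0.328 Ω
P = I²R = (8.76)² × 0.328 = 25.2 W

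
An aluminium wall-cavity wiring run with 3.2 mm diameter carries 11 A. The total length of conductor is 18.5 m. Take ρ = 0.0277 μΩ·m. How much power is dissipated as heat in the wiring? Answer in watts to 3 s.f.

7.71 W

ρ = 0.0277 μΩ·m = 2.77×10^-8 Ω·m
A = π(d/2)² = π(1.6000e-03 m)² = 8.042e-06 m²
R = ρL/A = (2.77×10^-8)(18.5)/(8.042e-06) = 0.06372 Ω
P = I²R = (11)² × 0.06372 = 7.71 W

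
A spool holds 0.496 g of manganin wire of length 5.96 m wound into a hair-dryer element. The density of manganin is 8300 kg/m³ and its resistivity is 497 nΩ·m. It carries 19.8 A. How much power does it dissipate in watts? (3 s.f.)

1.16×10^5 W

ρ = 497 nΩ·m = 4.97×10^-7 Ω·m
A = m/(density·L) = 4.960×10^-4/(8300×5.96) = 1.0027e-08 m²
R = ρL/A = (4.97×10^-7)(5.96)/(1.0027e-08) = 295.4 Ω
P = I²R = (19.8)² × 295.4 = 1.16×10^5 W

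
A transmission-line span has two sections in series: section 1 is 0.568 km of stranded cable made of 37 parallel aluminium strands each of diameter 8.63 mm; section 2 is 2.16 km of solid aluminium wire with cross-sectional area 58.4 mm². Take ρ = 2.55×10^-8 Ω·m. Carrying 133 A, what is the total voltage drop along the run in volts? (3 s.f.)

Section 1: A_strand = π(4.3150e-03)² = 5.849e-05 m²; R₁ = ρL/(N·A_s) = (2.55×10^-8)(568)/(37×5.849e-05) = 0.006692 Ω
Section 2: A = 58.4 mm² = 5.840e-05 m²
R₂ = (2.55×10^-8)(2160)/(5.840e-05) = 0.9432 Ω
R = R₁ + R₂ = 0.9498 Ω
V = IR = 133 × 0.9498 = 126 V

126 V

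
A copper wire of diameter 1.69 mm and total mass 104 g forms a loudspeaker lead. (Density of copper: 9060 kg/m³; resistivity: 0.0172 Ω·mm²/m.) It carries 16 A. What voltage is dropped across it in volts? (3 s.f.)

0.628 V

ρ = 0.0172 Ω·mm²/m = 1.72×10^-8 Ω·m
A = π(d/2)² = π(8.4500e-04 m)² = 2.2432e-06 m²
L = m/(density·A) = 0.104/(9060×2.2432e-06) = 5.117 m
R = ρL/A = (1.72×10^-8)(5.117)/(2.2432e-06) = 0.03924 Ω
V = IR = 16 × 0.03924 = 0.628 V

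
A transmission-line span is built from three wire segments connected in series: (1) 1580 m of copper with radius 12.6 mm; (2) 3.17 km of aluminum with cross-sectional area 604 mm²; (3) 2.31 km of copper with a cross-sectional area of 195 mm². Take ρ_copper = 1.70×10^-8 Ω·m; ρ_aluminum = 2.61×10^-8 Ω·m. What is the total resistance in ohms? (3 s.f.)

Seg 1: A = πr² = π(1.2600e-02 m)² = 4.988e-04 m²
R_1 = (1.70×10^-8)(1580)/(4.988e-04) = 0.05385 Ω
Seg 2: A = 604 mm² = 6.040e-04 m²
R_2 = (2.61×10^-8)(3170)/(6.040e-04) = 0.137 Ω
Seg 3: A = 195 mm² = 1.950e-04 m²
R_3 = (1.70×10^-8)(2310)/(1.950e-04) = 0.2014 Ω
R_total = R_1 + R_2 + R_3 = 0.392 Ω

0.392 Ω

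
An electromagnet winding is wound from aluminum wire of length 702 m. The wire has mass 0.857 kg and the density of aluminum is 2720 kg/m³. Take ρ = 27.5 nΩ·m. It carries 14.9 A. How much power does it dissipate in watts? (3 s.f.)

ρ = 27.5 nΩ·m = 2.75×10^-8 Ω·m
A = m/(density·L) = 0.857/(2720×702) = 4.4882e-07 m²
R = ρL/A = (2.75×10^-8)(702)/(4.4882e-07) = 43.01 Ω
P = I²R = (14.9)² × 43.01 = 9550 W

9550 W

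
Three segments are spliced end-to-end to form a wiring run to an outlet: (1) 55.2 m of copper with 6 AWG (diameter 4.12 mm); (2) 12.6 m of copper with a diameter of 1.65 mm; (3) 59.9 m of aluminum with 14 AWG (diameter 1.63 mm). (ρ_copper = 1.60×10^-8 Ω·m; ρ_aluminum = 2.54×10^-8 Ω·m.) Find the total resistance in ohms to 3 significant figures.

0.890 Ω

Seg 1: A = π(4.12/2 mm)² = π(2.0600e-03 m)² = 1.333e-05 m²
R_1 = (1.60×10^-8)(55.2)/(1.333e-05) = 0.06625 Ω
Seg 2: A = π(d/2)² = π(8.2500e-04 m)² = 2.138e-06 m²
R_2 = (1.60×10^-8)(12.6)/(2.138e-06) = 0.09428 Ω
Seg 3: A = π(1.63/2 mm)² = π(8.1500e-04 m)² = 2.087e-06 m²
R_3 = (2.54×10^-8)(59.9)/(2.087e-06) = 0.7291 Ω
R_total = R_1 + R_2 + R_3 = 0.890 Ω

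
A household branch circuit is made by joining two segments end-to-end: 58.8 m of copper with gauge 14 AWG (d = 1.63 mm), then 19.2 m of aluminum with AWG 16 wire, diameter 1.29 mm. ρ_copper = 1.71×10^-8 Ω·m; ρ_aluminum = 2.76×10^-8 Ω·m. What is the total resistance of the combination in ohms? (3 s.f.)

0.887 Ω

Segment 1: A = π(1.63/2 mm)² = π(8.1500e-04 m)² = 2.087e-06 m²
R₁ = ρL/A = (1.71×10^-8)(58.8)/(2.087e-06) = 0.4818 Ω
Segment 2: A = π(1.29/2 mm)² = π(6.4500e-04 m)² = 1.307e-06 m²
R₂ = (2.76×10^-8)(19.2)/(1.307e-06) = 0.4055 Ω
R = R₁ + R₂ = 0.887 Ω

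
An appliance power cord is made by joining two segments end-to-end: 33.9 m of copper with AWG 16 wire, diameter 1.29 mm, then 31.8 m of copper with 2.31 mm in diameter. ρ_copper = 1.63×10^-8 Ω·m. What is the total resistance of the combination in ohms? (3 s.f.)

0.546 Ω

Segment 1: A = π(1.29/2 mm)² = π(6.4500e-04 m)² = 1.307e-06 m²
R₁ = ρL/A = (1.63×10^-8)(33.9)/(1.307e-06) = 0.4228 Ω
Segment 2: A = π(d/2)² = π(1.1550e-03 m)² = 4.191e-06 m²
R₂ = (1.63×10^-8)(31.8)/(4.191e-06) = 0.1237 Ω
R = R₁ + R₂ = 0.546 Ω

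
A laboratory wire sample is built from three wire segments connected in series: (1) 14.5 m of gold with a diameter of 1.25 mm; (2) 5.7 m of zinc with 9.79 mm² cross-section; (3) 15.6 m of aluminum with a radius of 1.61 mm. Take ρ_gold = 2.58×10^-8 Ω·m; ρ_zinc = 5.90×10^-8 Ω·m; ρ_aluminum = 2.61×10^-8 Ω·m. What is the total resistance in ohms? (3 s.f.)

0.389 Ω

Seg 1: A = π(d/2)² = π(6.2500e-04 m)² = 1.227e-06 m²
R_1 = (2.58×10^-8)(14.5)/(1.227e-06) = 0.3048 Ω
Seg 2: A = 9.79 mm² = 9.790e-06 m²
R_2 = (5.90×10^-8)(5.7)/(9.790e-06) = 0.03435 Ω
Seg 3: A = πr² = π(1.6100e-03 m)² = 8.143e-06 m²
R_3 = (2.61×10^-8)(15.6)/(8.143e-06) = 0.05 Ω
R_total = R_1 + R_2 + R_3 = 0.389 Ω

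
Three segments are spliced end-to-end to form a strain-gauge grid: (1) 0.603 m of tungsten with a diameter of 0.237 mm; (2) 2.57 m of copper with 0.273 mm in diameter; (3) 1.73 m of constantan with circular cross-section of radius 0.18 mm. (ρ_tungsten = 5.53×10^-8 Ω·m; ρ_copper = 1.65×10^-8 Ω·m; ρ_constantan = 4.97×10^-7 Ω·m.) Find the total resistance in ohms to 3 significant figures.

Seg 1: A = π(d/2)² = π(1.1850e-04 m)² = 4.412e-08 m²
R_1 = (5.53×10^-8)(0.603)/(4.412e-08) = 0.7559 Ω
Seg 2: A = π(d/2)² = π(1.3650e-04 m)² = 5.853e-08 m²
R_2 = (1.65×10^-8)(2.57)/(5.853e-08) = 0.7244 Ω
Seg 3: A = πr² = π(1.8000e-04 m)² = 1.018e-07 m²
R_3 = (4.97×10^-7)(1.73)/(1.018e-07) = 8.447 Ω
R_total = R_1 + R_2 + R_3 = 9.93 Ω

9.93 Ω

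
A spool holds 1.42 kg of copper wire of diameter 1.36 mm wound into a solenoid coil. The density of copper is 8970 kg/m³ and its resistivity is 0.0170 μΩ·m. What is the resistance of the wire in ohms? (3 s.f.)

ρ = 0.0170 μΩ·m = 1.70×10^-8 Ω·m
A = π(d/2)² = π(6.8000e-04 m)² = 1.4527e-06 m²
L = m/(density·A) = 1.42/(8970×1.4527e-06) = 109 m
R = ρL/A = (1.70×10^-8)(109)/(1.4527e-06) = 1.28 Ω

1.28 Ω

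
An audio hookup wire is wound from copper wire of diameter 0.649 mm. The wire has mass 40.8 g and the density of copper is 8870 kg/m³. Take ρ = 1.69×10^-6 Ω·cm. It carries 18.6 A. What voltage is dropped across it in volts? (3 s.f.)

13.2 V

ρ = 1.69×10^-6 Ω·cm = 1.69×10^-8 Ω·m
A = π(d/2)² = π(3.2450e-04 m)² = 3.3081e-07 m²
L = m/(density·A) = 0.0408/(8870×3.3081e-07) = 13.9 m
R = ρL/A = (1.69×10^-8)(13.9)/(3.3081e-07) = 0.7103 Ω
V = IR = 18.6 × 0.7103 = 13.2 V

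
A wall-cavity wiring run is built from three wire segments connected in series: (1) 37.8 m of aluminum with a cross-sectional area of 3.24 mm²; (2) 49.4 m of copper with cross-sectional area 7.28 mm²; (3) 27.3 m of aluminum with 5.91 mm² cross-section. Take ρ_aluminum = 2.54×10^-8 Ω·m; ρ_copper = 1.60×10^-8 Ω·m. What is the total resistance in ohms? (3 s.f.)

0.522 Ω

Seg 1: A = 3.24 mm² = 3.240e-06 m²
R_1 = (2.54×10^-8)(37.8)/(3.240e-06) = 0.2963 Ω
Seg 2: A = 7.28 mm² = 7.280e-06 m²
R_2 = (1.60×10^-8)(49.4)/(7.280e-06) = 0.1086 Ω
Seg 3: A = 5.91 mm² = 5.910e-06 m²
R_3 = (2.54×10^-8)(27.3)/(5.910e-06) = 0.1173 Ω
R_total = R_1 + R_2 + R_3 = 0.522 Ω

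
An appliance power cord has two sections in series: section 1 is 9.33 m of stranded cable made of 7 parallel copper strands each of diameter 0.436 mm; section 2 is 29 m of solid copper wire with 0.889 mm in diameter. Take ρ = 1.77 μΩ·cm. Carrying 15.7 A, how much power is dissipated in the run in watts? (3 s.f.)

243 W

ρ = 1.77 μΩ·cm = 1.77×10^-8 Ω·m
Section 1: A_strand = π(2.1800e-04)² = 1.493e-07 m²; R₁ = ρL/(N·A_s) = (1.77×10^-8)(9.33)/(7×1.493e-07) = 0.158 Ω
Section 2: A = π(d/2)² = π(4.4450e-04 m)² = 6.207e-07 m²
R₂ = (1.77×10^-8)(29)/(6.207e-07) = 0.8269 Ω
R = R₁ + R₂ = 0.985 Ω
P = I²R = (15.7)² × 0.985 = 243 W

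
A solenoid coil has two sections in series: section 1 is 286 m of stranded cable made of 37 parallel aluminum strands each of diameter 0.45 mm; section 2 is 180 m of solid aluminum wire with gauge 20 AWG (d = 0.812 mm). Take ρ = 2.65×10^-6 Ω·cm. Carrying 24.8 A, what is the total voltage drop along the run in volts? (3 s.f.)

ρ = 2.65×10^-6 Ω·cm = 2.65×10^-8 Ω·m
Section 1: A_strand = π(2.2500e-04)² = 1.590e-07 m²; R₁ = ρL/(N·A_s) = (2.65×10^-8)(286)/(37×1.590e-07) = 1.288 Ω
Section 2: A = π(0.812/2 mm)² = π(4.0600e-04 m)² = 5.178e-07 m²
R₂ = (2.65×10^-8)(180)/(5.178e-07) = 9.211 Ω
R = R₁ + R₂ = 10.5 Ω
V = IR = 24.8 × 10.5 = 260 V

260 V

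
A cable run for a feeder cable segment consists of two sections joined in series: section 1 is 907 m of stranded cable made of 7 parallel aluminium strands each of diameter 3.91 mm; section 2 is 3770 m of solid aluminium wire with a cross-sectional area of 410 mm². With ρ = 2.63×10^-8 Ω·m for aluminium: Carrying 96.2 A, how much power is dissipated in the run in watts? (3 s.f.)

4860 W

Section 1: A_strand = π(1.9550e-03)² = 1.201e-05 m²; R₁ = ρL/(N·A_s) = (2.63×10^-8)(907)/(7×1.201e-05) = 0.2838 Ω
Section 2: A = 410 mm² = 4.100e-04 m²
R₂ = (2.63×10^-8)(3770)/(4.100e-04) = 0.2418 Ω
R = R₁ + R₂ = 0.5256 Ω
P = I²R = (96.2)² × 0.5256 = 4860 W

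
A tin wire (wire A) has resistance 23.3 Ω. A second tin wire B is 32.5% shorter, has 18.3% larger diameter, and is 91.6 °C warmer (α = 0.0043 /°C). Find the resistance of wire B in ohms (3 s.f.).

15.7 Ω

R ∝ ρL/d² with ρ ∝ (1+αΔT), so R_B/R_A = (1 − 32.5/100) × (1 + 18.3/100)⁻² × (1 + 0.0043×91.6)
= 0.675 × 0.7146 × 1.394 = 0.6723
R_B = 0.6723 × 23.3 = 15.7 Ω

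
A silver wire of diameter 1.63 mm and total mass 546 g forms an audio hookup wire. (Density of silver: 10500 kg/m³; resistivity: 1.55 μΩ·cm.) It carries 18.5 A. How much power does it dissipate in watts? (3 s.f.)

ρ = 1.55 μΩ·cm = 1.55×10^-8 Ω·m
A = π(d/2)² = π(8.1500e-04 m)² = 2.0867e-06 m²
L = m/(density·A) = 0.546/(10500×2.0867e-06) = 24.92 m
R = ρL/A = (1.55×10^-8)(24.92)/(2.0867e-06) = 0.1851 Ω
P = I²R = (18.5)² × 0.1851 = 63.4 W

63.4 W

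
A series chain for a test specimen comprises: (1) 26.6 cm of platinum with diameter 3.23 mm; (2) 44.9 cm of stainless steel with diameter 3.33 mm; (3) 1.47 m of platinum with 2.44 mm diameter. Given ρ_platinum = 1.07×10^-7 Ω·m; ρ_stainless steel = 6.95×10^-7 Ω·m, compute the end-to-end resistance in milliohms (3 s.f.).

72.9 mΩ

Seg 1: A = π(d/2)² = π(1.6150e-03 m)² = 8.194e-06 m²
R_1 = (1.07×10^-7)(0.266)/(8.194e-06) = 0.003474 Ω
Seg 2: A = π(d/2)² = π(1.6650e-03 m)² = 8.709e-06 m²
R_2 = (6.95×10^-7)(0.449)/(8.709e-06) = 0.03583 Ω
Seg 3: A = π(d/2)² = π(1.2200e-03 m)² = 4.676e-06 m²
R_3 = (1.07×10^-7)(1.47)/(4.676e-06) = 0.03364 Ω
R_total = R_1 + R_2 + R_3 = 72.9 mΩ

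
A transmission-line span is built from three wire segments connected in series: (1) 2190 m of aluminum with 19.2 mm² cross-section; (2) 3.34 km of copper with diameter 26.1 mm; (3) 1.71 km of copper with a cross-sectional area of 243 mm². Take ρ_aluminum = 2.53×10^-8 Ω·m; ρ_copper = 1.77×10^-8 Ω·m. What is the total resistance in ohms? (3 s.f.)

3.12 Ω

Seg 1: A = 19.2 mm² = 1.920e-05 m²
R_1 = (2.53×10^-8)(2190)/(1.920e-05) = 2.886 Ω
Seg 2: A = π(d/2)² = π(1.3050e-02 m)² = 5.350e-04 m²
R_2 = (1.77×10^-8)(3340)/(5.350e-04) = 0.1105 Ω
Seg 3: A = 243 mm² = 2.430e-04 m²
R_3 = (1.77×10^-8)(1710)/(2.430e-04) = 0.1246 Ω
R_total = R_1 + R_2 + R_3 = 3.12 Ω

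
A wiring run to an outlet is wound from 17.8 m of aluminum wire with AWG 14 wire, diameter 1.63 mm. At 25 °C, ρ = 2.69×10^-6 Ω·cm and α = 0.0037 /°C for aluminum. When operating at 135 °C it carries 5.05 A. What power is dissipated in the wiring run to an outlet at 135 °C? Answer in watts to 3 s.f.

ρ = 2.69×10^-6 Ω·cm = 2.69×10^-8 Ω·m
A = π(1.63/2 mm)² = π(8.1500e-04 m)² = 2.087e-06 m²
R₍25₎ = ρL/A = (2.69×10^-8)(17.8)/(2.087e-06) = 0.2295 Ω
R₍135₎ = R₍25₎(1 + αΔT) = 0.2295 × (1 + 0.0037×110) = 0.3229 Ω
P = I²R = (5.05)² × 0.3229 = 8.23 W

8.23 W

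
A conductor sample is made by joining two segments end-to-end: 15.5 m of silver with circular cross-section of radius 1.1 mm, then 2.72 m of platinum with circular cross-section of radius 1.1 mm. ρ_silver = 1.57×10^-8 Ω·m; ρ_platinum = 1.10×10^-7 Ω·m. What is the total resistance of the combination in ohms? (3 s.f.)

Segment 1: A = πr² = π(1.1000e-03 m)² = 3.801e-06 m²
R₁ = ρL/A = (1.57×10^-8)(15.5)/(3.801e-06) = 0.06402 Ω
R₂ = (1.10×10^-7)(2.72)/(3.801e-06) = 0.07871 Ω
R = R₁ + R₂ = 0.143 Ω

0.143 Ω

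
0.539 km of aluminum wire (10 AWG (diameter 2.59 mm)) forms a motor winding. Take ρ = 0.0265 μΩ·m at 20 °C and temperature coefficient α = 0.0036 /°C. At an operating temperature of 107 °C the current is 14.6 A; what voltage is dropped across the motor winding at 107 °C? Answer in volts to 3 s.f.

ρ = 0.0265 μΩ·m = 2.65×10^-8 Ω·m
A = π(2.59/2 mm)² = π(1.2950e-03 m)² = 5.269e-06 m²
R₍20₎ = ρL/A = (2.65×10^-8)(539)/(5.269e-06) = 2.711 Ω
R₍107₎ = R₍20₎(1 + αΔT) = 2.711 × (1 + 0.0036×87) = 3.56 Ω
V = IR = 14.6 × 3.56 = 52.0 V

52.0 V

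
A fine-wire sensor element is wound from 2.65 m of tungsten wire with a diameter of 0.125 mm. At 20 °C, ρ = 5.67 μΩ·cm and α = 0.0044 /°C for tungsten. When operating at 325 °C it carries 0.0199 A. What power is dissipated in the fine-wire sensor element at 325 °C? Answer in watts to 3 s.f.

ρ = 5.67 μΩ·cm = 5.67×10^-8 Ω·m
A = π(d/2)² = π(6.2500e-05 m)² = 1.227e-08 m²
R₍20₎ = ρL/A = (5.67×10^-8)(2.65)/(1.227e-08) = 12.24 Ω
R₍325₎ = R₍20₎(1 + αΔT) = 12.24 × (1 + 0.0044×305) = 28.68 Ω
P = I²R = (0.0199)² × 28.68 = 0.0114 W

0.0114 W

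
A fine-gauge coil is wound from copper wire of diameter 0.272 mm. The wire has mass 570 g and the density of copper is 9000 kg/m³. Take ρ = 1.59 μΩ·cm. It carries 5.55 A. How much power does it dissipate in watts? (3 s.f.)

ρ = 1.59 μΩ·cm = 1.59×10^-8 Ω·m
A = π(d/2)² = π(1.3600e-04 m)² = 5.8107e-08 m²
L = m/(density·A) = 0.57/(9000×5.8107e-08) = 1090 m
R = ρL/A = (1.59×10^-8)(1090)/(5.8107e-08) = 298.2 Ω
P = I²R = (5.55)² × 298.2 = 9190 W

9190 W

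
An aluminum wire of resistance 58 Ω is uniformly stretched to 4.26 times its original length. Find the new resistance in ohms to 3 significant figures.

Volume constant ⇒ A' = A/k with k = 4.26. R' = ρ(kL)/(A/k) = k²R.
R' = 18.15 × 58 = 1050 Ω

1050 Ω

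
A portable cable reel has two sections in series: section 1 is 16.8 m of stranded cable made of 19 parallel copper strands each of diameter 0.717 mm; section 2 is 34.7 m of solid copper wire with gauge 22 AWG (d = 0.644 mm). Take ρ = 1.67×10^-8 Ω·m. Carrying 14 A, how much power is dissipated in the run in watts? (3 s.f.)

Section 1: A_strand = π(3.5850e-04)² = 4.038e-07 m²; R₁ = ρL/(N·A_s) = (1.67×10^-8)(16.8)/(19×4.038e-07) = 0.03657 Ω
Section 2: A = π(0.644/2 mm)² = π(3.2200e-04 m)² = 3.257e-07 m²
R₂ = (1.67×10^-8)(34.7)/(3.257e-07) = 1.779 Ω
R = R₁ + R₂ = 1.816 Ω
P = I²R = (14)² × 1.816 = 356 W

356 W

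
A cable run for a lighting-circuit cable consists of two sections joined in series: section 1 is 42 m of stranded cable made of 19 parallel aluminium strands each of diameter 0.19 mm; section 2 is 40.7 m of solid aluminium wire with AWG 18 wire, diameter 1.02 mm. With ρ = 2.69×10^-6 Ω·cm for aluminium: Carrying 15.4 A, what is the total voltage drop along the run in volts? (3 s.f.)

ρ = 2.69×10^-6 Ω·cm = 2.69×10^-8 Ω·m
Section 1: A_strand = π(9.5000e-05)² = 2.835e-08 m²; R₁ = ρL/(N·A_s) = (2.69×10^-8)(42)/(19×2.835e-08) = 2.097 Ω
Section 2: A = π(1.02/2 mm)² = π(5.1000e-04 m)² = 8.171e-07 m²
R₂ = (2.69×10^-8)(40.7)/(8.171e-07) = 1.34 Ω
R = R₁ + R₂ = 3.437 Ω
V = IR = 15.4 × 3.437 = 52.9 V

52.9 V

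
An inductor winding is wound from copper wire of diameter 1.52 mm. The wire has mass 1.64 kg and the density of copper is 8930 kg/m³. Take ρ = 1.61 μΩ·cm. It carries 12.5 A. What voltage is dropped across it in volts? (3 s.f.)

ρ = 1.61 μΩ·cm = 1.61×10^-8 Ω·m
A = π(d/2)² = π(7.6000e-04 m)² = 1.8146e-06 m²
L = m/(density·A) = 1.64/(8930×1.8146e-06) = 101.2 m
R = ρL/A = (1.61×10^-8)(101.2)/(1.8146e-06) = 0.898 Ω
V = IR = 12.5 × 0.898 = 11.2 V

11.2 V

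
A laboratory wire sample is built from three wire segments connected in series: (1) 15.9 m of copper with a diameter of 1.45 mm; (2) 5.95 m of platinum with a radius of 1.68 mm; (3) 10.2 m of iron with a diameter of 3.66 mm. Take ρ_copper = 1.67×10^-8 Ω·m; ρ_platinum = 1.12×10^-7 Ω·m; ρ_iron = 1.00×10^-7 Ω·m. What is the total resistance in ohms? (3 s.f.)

Seg 1: A = π(d/2)² = π(7.2500e-04 m)² = 1.651e-06 m²
R_1 = (1.67×10^-8)(15.9)/(1.651e-06) = 0.1608 Ω
Seg 2: A = πr² = π(1.6800e-03 m)² = 8.867e-06 m²
R_2 = (1.12×10^-7)(5.95)/(8.867e-06) = 0.07516 Ω
Seg 3: A = π(d/2)² = π(1.8300e-03 m)² = 1.052e-05 m²
R_3 = (1.00×10^-7)(10.2)/(1.052e-05) = 0.09695 Ω
R_total = R_1 + R_2 + R_3 = 0.333 Ω

0.333 Ω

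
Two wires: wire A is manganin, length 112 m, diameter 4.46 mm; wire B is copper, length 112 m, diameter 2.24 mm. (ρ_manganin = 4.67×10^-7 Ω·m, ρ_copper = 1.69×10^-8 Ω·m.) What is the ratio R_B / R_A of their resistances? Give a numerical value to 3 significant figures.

0.143

R ∝ ρL/d², so R_B/R_A = (ρ_B/ρ_A) × (d_A/d_B)²
= (1.69×10^-8/4.67×10^-7) × (4.46/2.24)² = 0.143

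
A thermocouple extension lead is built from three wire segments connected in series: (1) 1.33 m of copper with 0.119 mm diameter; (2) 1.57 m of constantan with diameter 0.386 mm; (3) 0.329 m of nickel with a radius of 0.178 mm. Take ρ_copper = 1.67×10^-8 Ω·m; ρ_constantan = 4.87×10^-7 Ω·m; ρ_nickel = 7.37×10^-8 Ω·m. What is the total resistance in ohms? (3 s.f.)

8.77 Ω

Seg 1: A = π(d/2)² = π(5.9500e-05 m)² = 1.112e-08 m²
R_1 = (1.67×10^-8)(1.33)/(1.112e-08) = 1.997 Ω
Seg 2: A = π(d/2)² = π(1.9300e-04 m)² = 1.170e-07 m²
R_2 = (4.87×10^-7)(1.57)/(1.170e-07) = 6.534 Ω
Seg 3: A = πr² = π(1.7800e-04 m)² = 9.954e-08 m²
R_3 = (7.37×10^-8)(0.329)/(9.954e-08) = 0.2436 Ω
R_total = R_1 + R_2 + R_3 = 8.77 Ω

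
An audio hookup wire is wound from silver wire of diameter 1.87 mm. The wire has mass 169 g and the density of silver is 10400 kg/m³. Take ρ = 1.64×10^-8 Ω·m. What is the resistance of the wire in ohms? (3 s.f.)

A = π(d/2)² = π(9.3500e-04 m)² = 2.7465e-06 m²
L = m/(density·A) = 0.169/(10400×2.7465e-06) = 5.917 m
R = ρL/A = (1.64×10^-8)(5.917)/(2.7465e-06) = 0.0353 Ω

0.0353 Ω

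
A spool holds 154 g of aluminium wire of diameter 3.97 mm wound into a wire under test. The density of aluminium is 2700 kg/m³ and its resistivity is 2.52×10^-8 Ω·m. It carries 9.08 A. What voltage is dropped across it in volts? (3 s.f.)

0.0852 V

A = π(d/2)² = π(1.9850e-03 m)² = 1.2379e-05 m²
L = m/(density·A) = 0.154/(2700×1.2379e-05) = 4.608 m
R = ρL/A = (2.52×10^-8)(4.608)/(1.2379e-05) = 0.00938 Ω
V = IR = 9.08 × 0.00938 = 0.0852 V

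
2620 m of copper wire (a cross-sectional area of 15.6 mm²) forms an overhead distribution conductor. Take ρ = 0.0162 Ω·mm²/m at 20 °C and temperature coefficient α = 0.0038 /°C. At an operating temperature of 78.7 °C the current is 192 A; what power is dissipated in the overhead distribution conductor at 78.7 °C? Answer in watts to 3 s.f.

1.23×10^5 W

ρ = 0.0162 Ω·mm²/m = 1.62×10^-8 Ω·m
A = 15.6 mm² = 1.560e-05 m²
R₍20₎ = ρL/A = (1.62×10^-8)(2620)/(1.560e-05) = 2.721 Ω
R₍78.7₎ = R₍20₎(1 + αΔT) = 2.721 × (1 + 0.0038×58.7) = 3.328 Ω
P = I²R = (192)² × 3.328 = 1.23×10^5 W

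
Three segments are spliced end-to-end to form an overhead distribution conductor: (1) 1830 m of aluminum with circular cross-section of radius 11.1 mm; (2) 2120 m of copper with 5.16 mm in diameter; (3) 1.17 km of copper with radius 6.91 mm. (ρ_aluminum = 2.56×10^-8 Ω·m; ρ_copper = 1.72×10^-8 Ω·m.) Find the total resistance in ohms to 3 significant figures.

2.00 Ω

Seg 1: A = πr² = π(1.1100e-02 m)² = 3.871e-04 m²
R_1 = (2.56×10^-8)(1830)/(3.871e-04) = 0.121 Ω
Seg 2: A = π(d/2)² = π(2.5800e-03 m)² = 2.091e-05 m²
R_2 = (1.72×10^-8)(2120)/(2.091e-05) = 1.744 Ω
Seg 3: A = πr² = π(6.9100e-03 m)² = 1.500e-04 m²
R_3 = (1.72×10^-8)(1170)/(1.500e-04) = 0.1342 Ω
R_total = R_1 + R_2 + R_3 = 2.00 Ω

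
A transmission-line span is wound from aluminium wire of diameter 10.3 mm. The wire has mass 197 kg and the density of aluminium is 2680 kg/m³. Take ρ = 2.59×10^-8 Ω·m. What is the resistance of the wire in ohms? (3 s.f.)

A = π(d/2)² = π(5.1500e-03 m)² = 8.3323e-05 m²
L = m/(density·A) = 197/(2680×8.3323e-05) = 882.2 m
R = ρL/A = (2.59×10^-8)(882.2)/(8.3323e-05) = 0.274 Ω

0.274 Ω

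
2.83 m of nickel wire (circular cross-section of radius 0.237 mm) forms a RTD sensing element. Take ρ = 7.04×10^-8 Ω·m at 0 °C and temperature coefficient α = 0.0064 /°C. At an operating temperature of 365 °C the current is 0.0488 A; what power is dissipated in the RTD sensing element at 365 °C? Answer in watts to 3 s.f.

A = πr² = π(2.3700e-04 m)² = 1.765e-07 m²
R₍0₎ = ρL/A = (7.04×10^-8)(2.83)/(1.765e-07) = 1.129 Ω
R₍365₎ = R₍0₎(1 + αΔT) = 1.129 × (1 + 0.0064×365) = 3.767 Ω
P = I²R = (0.0488)² × 3.767 = 0.00897 W

0.00897 W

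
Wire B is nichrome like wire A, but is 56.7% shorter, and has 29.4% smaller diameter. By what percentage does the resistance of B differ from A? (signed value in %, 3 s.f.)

-13.1%

R ∝ L/d², so R_B/R_A = (1 − 56.7/100) × (1 − 29.4/100)⁻²
= 0.433 × 2.006 = 0.8687
(R_B − R_A)/R_A = 0.8687 − 1 = -13.1%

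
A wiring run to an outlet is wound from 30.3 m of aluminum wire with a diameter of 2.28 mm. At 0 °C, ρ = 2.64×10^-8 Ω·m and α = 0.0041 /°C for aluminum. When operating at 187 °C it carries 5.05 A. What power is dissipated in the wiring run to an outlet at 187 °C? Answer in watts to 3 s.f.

8.83 W

A = π(d/2)² = π(1.1400e-03 m)² = 4.083e-06 m²
R₍0₎ = ρL/A = (2.64×10^-8)(30.3)/(4.083e-06) = 0.1959 Ω
R₍187₎ = R₍0₎(1 + αΔT) = 0.1959 × (1 + 0.0041×187) = 0.3461 Ω
P = I²R = (5.05)² × 0.3461 = 8.83 W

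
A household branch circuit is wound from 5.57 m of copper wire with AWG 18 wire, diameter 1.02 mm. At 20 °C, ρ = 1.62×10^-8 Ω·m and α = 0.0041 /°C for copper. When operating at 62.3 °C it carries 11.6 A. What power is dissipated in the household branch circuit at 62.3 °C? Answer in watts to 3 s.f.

A = π(1.02/2 mm)² = π(5.1000e-04 m)² = 8.171e-07 m²
R₍20₎ = ρL/A = (1.62×10^-8)(5.57)/(8.171e-07) = 0.1104 Ω
R₍62.3₎ = R₍20₎(1 + αΔT) = 0.1104 × (1 + 0.0041×42.3) = 0.1296 Ω
P = I²R = (11.6)² × 0.1296 = 17.4 W

17.4 W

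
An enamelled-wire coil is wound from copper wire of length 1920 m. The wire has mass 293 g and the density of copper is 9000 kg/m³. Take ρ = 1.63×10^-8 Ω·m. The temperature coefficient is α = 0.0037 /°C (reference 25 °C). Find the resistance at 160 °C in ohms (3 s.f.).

A = m/(density·L) = 0.293/(9000×1920) = 1.6956e-08 m²
R = ρL/A = (1.63×10^-8)(1920)/(1.6956e-08) = 1846 Ω
R(160 °C) = 1846 × (1 + 0.0037×135) = 2770 Ω

2770 Ω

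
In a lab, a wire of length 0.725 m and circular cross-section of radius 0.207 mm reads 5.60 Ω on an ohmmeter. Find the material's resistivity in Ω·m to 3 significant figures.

A = πr² = π(2.0700e-04 m)² = 1.346e-07 m²
ρ = RA/L = (5.6)(1.346e-07)/(0.725) = 1.04×10^-6 Ω·m

1.04×10^-6 Ω·m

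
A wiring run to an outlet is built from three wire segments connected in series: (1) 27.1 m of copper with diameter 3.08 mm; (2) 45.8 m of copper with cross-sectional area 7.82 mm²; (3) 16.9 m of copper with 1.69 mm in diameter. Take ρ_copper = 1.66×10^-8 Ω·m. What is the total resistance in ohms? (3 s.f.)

0.283 Ω

Seg 1: A = π(d/2)² = π(1.5400e-03 m)² = 7.451e-06 m²
R_1 = (1.66×10^-8)(27.1)/(7.451e-06) = 0.06038 Ω
Seg 2: A = 7.82 mm² = 7.820e-06 m²
R_2 = (1.66×10^-8)(45.8)/(7.820e-06) = 0.09722 Ω
Seg 3: A = π(d/2)² = π(8.4500e-04 m)² = 2.243e-06 m²
R_3 = (1.66×10^-8)(16.9)/(2.243e-06) = 0.1251 Ω
R_total = R_1 + R_2 + R_3 = 0.283 Ω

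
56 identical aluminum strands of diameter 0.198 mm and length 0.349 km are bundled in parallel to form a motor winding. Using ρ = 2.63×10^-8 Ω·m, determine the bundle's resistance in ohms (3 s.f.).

5.32 Ω

A_strand = π(9.9000e-05 m)² = 3.079e-08 m²
R_strand = ρL/A = (2.63×10^-8)(349)/(3.079e-08) = 298.1 Ω
R_total = R_strand/N = 298.1/56 = 5.32 Ω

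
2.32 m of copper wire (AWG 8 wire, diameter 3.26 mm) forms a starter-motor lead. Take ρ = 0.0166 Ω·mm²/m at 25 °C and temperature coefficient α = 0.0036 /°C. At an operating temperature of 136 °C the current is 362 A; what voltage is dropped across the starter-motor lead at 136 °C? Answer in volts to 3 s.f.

2.34 V

ρ = 0.0166 Ω·mm²/m = 1.66×10^-8 Ω·m
A = π(3.26/2 mm)² = π(1.6300e-03 m)² = 8.347e-06 m²
R₍25₎ = ρL/A = (1.66×10^-8)(2.32)/(8.347e-06) = 0.004614 Ω
R₍136₎ = R₍25₎(1 + αΔT) = 0.004614 × (1 + 0.0036×111) = 0.006458 Ω
V = IR = 362 × 0.006458 = 2.34 V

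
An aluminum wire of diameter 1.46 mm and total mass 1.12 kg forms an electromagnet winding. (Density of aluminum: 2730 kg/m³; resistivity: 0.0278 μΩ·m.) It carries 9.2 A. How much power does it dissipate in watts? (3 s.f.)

ρ = 0.0278 μΩ·m = 2.78×10^-8 Ω·m
A = π(d/2)² = π(7.3000e-04 m)² = 1.6742e-06 m²
L = m/(density·A) = 1.12/(2730×1.6742e-06) = 245.1 m
R = ρL/A = (2.78×10^-8)(245.1)/(1.6742e-06) = 4.069 Ω
P = I²R = (9.2)² × 4.069 = 344 W

344 W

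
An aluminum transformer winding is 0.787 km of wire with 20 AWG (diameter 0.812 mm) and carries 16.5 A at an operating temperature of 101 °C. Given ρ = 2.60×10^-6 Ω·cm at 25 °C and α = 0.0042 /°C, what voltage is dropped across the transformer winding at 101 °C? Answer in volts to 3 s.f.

860 V

ρ = 2.60×10^-6 Ω·cm = 2.60×10^-8 Ω·m
A = π(0.812/2 mm)² = π(4.0600e-04 m)² = 5.178e-07 m²
R₍25₎ = ρL/A = (2.60×10^-8)(787)/(5.178e-07) = 39.51 Ω
R₍101₎ = R₍25₎(1 + αΔT) = 39.51 × (1 + 0.0042×76) = 52.13 Ω
V = IR = 16.5 × 52.13 = 860 V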